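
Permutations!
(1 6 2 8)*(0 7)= (0 7)(1 6 2 8)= [7, 6, 8, 3, 4, 5, 2, 0, 1]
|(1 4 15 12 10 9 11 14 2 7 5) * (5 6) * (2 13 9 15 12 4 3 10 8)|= 44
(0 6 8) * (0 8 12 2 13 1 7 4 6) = (1 7 4 6 12 2 13) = [0, 7, 13, 3, 6, 5, 12, 4, 8, 9, 10, 11, 2, 1]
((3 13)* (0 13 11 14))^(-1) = ((0 13 3 11 14))^(-1) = (0 14 11 3 13)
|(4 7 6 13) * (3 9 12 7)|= 7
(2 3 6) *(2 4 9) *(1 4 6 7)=(1 4 9 2 3 7)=[0, 4, 3, 7, 9, 5, 6, 1, 8, 2]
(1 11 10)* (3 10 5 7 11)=[0, 3, 2, 10, 4, 7, 6, 11, 8, 9, 1, 5]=(1 3 10)(5 7 11)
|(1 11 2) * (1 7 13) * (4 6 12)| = |(1 11 2 7 13)(4 6 12)| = 15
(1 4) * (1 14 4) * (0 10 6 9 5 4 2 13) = (0 10 6 9 5 4 14 2 13) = [10, 1, 13, 3, 14, 4, 9, 7, 8, 5, 6, 11, 12, 0, 2]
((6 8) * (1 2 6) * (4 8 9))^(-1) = ((1 2 6 9 4 8))^(-1) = (1 8 4 9 6 2)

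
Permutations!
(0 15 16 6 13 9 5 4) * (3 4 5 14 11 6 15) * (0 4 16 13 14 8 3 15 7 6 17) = (0 15 13 9 8 3 16 7 6 14 11 17) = [15, 1, 2, 16, 4, 5, 14, 6, 3, 8, 10, 17, 12, 9, 11, 13, 7, 0]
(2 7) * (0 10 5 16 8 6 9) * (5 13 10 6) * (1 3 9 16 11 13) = [6, 3, 7, 9, 4, 11, 16, 2, 5, 0, 1, 13, 12, 10, 14, 15, 8] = (0 6 16 8 5 11 13 10 1 3 9)(2 7)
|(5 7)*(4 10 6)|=6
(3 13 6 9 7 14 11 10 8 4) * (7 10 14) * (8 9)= (3 13 6 8 4)(9 10)(11 14)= [0, 1, 2, 13, 3, 5, 8, 7, 4, 10, 9, 14, 12, 6, 11]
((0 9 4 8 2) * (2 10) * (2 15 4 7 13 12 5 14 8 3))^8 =((0 9 7 13 12 5 14 8 10 15 4 3 2))^8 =(0 10 13 3 14 9 15 12 2 8 7 4 5)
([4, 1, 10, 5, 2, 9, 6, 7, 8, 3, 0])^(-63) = (0 4 2 10)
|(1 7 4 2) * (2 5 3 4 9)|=|(1 7 9 2)(3 4 5)|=12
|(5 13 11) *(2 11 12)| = 5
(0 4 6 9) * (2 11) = (0 4 6 9)(2 11) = [4, 1, 11, 3, 6, 5, 9, 7, 8, 0, 10, 2]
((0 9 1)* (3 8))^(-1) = (0 1 9)(3 8)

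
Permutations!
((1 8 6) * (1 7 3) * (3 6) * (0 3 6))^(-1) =(0 7 6 8 1 3) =((0 3 1 8 6 7))^(-1)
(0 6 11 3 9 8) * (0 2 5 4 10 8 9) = [6, 1, 5, 0, 10, 4, 11, 7, 2, 9, 8, 3] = (0 6 11 3)(2 5 4 10 8)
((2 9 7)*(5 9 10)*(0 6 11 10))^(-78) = (0 11 5 7)(2 6 10 9)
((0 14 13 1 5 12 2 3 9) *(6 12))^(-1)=((0 14 13 1 5 6 12 2 3 9))^(-1)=(0 9 3 2 12 6 5 1 13 14)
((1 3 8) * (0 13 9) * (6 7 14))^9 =(14)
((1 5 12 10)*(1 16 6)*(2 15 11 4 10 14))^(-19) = ((1 5 12 14 2 15 11 4 10 16 6))^(-19) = (1 14 11 16 5 2 4 6 12 15 10)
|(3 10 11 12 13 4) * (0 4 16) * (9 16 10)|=|(0 4 3 9 16)(10 11 12 13)|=20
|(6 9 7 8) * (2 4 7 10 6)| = |(2 4 7 8)(6 9 10)| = 12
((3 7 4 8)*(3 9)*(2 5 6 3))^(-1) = (2 9 8 4 7 3 6 5)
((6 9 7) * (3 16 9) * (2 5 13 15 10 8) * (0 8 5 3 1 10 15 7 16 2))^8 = (16)(1 5 7)(6 10 13)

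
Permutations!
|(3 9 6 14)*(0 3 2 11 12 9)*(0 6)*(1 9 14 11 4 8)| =11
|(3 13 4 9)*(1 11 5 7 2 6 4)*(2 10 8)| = 12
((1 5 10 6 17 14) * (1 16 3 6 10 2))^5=((1 5 2)(3 6 17 14 16))^5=(17)(1 2 5)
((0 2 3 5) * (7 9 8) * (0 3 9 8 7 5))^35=(9)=((0 2 9 7 8 5 3))^35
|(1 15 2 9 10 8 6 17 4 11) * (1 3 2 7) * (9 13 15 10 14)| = 12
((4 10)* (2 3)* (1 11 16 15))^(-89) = (1 15 16 11)(2 3)(4 10)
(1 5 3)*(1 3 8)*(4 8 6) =(1 5 6 4 8) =[0, 5, 2, 3, 8, 6, 4, 7, 1]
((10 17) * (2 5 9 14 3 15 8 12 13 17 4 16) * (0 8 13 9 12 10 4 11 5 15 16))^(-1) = (0 4 17 13 15 2 16 3 14 9 12 5 11 10 8)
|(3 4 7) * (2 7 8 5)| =6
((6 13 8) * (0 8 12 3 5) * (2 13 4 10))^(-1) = ((0 8 6 4 10 2 13 12 3 5))^(-1) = (0 5 3 12 13 2 10 4 6 8)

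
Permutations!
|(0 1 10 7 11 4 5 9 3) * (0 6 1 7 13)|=11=|(0 7 11 4 5 9 3 6 1 10 13)|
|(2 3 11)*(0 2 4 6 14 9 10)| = 9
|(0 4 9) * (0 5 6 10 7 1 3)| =|(0 4 9 5 6 10 7 1 3)| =9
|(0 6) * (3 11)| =|(0 6)(3 11)| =2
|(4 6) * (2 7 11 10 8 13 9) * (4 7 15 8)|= 5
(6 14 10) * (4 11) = [0, 1, 2, 3, 11, 5, 14, 7, 8, 9, 6, 4, 12, 13, 10] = (4 11)(6 14 10)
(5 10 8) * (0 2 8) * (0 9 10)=(0 2 8 5)(9 10)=[2, 1, 8, 3, 4, 0, 6, 7, 5, 10, 9]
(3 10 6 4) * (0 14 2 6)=(0 14 2 6 4 3 10)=[14, 1, 6, 10, 3, 5, 4, 7, 8, 9, 0, 11, 12, 13, 2]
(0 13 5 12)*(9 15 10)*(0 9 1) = (0 13 5 12 9 15 10 1) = [13, 0, 2, 3, 4, 12, 6, 7, 8, 15, 1, 11, 9, 5, 14, 10]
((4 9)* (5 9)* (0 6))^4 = ((0 6)(4 5 9))^4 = (4 5 9)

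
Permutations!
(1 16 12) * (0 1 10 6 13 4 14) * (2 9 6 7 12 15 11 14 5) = (0 1 16 15 11 14)(2 9 6 13 4 5)(7 12 10) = [1, 16, 9, 3, 5, 2, 13, 12, 8, 6, 7, 14, 10, 4, 0, 11, 15]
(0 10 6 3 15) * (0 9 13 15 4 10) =(3 4 10 6)(9 13 15) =[0, 1, 2, 4, 10, 5, 3, 7, 8, 13, 6, 11, 12, 15, 14, 9]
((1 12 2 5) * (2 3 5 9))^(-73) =((1 12 3 5)(2 9))^(-73) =(1 5 3 12)(2 9)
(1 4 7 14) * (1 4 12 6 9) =[0, 12, 2, 3, 7, 5, 9, 14, 8, 1, 10, 11, 6, 13, 4] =(1 12 6 9)(4 7 14)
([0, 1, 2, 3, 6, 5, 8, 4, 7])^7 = (4 7 8 6)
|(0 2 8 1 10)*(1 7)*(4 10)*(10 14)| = 8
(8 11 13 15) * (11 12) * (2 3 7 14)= (2 3 7 14)(8 12 11 13 15)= [0, 1, 3, 7, 4, 5, 6, 14, 12, 9, 10, 13, 11, 15, 2, 8]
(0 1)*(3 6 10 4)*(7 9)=(0 1)(3 6 10 4)(7 9)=[1, 0, 2, 6, 3, 5, 10, 9, 8, 7, 4]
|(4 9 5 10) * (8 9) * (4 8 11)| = |(4 11)(5 10 8 9)| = 4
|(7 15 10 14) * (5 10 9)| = |(5 10 14 7 15 9)| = 6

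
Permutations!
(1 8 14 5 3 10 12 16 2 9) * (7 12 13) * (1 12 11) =[0, 8, 9, 10, 4, 3, 6, 11, 14, 12, 13, 1, 16, 7, 5, 15, 2] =(1 8 14 5 3 10 13 7 11)(2 9 12 16)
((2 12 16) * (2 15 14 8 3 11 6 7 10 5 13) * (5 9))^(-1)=((2 12 16 15 14 8 3 11 6 7 10 9 5 13))^(-1)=(2 13 5 9 10 7 6 11 3 8 14 15 16 12)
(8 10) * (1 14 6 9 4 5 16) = (1 14 6 9 4 5 16)(8 10) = [0, 14, 2, 3, 5, 16, 9, 7, 10, 4, 8, 11, 12, 13, 6, 15, 1]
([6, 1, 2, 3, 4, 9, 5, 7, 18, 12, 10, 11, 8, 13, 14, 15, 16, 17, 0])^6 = (0 18 8 12 9 5 6)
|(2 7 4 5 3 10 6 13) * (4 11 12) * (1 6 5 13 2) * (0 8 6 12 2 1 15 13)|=6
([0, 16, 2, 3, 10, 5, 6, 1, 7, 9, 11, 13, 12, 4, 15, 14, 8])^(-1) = (1 7 8 16)(4 13 11 10)(14 15)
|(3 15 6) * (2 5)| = 6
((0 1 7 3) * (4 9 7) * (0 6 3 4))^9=((0 1)(3 6)(4 9 7))^9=(9)(0 1)(3 6)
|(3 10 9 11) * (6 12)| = |(3 10 9 11)(6 12)| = 4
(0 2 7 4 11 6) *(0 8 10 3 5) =(0 2 7 4 11 6 8 10 3 5) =[2, 1, 7, 5, 11, 0, 8, 4, 10, 9, 3, 6]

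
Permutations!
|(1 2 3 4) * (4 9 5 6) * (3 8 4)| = 4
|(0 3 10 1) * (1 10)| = |(10)(0 3 1)| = 3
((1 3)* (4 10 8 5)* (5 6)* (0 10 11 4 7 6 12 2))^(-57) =(0 12 10 2 8)(1 3)(4 11)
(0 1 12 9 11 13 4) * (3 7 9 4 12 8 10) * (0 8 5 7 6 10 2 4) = (0 1 5 7 9 11 13 12)(2 4 8)(3 6 10) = [1, 5, 4, 6, 8, 7, 10, 9, 2, 11, 3, 13, 0, 12]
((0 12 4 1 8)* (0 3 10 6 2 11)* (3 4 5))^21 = ((0 12 5 3 10 6 2 11)(1 8 4))^21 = (0 6 5 11 10 12 2 3)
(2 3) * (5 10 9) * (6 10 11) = (2 3)(5 11 6 10 9) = [0, 1, 3, 2, 4, 11, 10, 7, 8, 5, 9, 6]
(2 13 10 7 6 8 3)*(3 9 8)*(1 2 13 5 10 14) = (1 2 5 10 7 6 3 13 14)(8 9) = [0, 2, 5, 13, 4, 10, 3, 6, 9, 8, 7, 11, 12, 14, 1]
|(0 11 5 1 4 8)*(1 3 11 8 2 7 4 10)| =6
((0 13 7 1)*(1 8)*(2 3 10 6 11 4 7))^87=((0 13 2 3 10 6 11 4 7 8 1))^87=(0 1 8 7 4 11 6 10 3 2 13)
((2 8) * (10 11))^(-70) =((2 8)(10 11))^(-70) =(11)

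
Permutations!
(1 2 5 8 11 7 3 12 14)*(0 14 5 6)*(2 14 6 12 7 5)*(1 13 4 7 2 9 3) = (0 6)(1 14 13 4 7)(2 12 9 3)(5 8 11) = [6, 14, 12, 2, 7, 8, 0, 1, 11, 3, 10, 5, 9, 4, 13]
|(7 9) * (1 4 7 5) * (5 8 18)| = |(1 4 7 9 8 18 5)| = 7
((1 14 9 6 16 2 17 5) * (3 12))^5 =((1 14 9 6 16 2 17 5)(3 12))^5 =(1 2 9 5 16 14 17 6)(3 12)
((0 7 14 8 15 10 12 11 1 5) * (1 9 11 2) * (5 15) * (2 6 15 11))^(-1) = (0 5 8 14 7)(1 2 9 11)(6 12 10 15) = ((0 7 14 8 5)(1 11 9 2)(6 15 10 12))^(-1)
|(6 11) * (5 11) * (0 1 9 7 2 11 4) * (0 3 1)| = 9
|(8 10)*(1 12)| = 2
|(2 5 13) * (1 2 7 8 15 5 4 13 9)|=9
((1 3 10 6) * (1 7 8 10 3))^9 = (6 7 8 10)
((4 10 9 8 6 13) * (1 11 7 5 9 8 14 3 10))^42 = ((1 11 7 5 9 14 3 10 8 6 13 4))^42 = (1 3)(4 14)(5 6)(7 8)(9 13)(10 11)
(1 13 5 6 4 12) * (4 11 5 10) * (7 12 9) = (1 13 10 4 9 7 12)(5 6 11) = [0, 13, 2, 3, 9, 6, 11, 12, 8, 7, 4, 5, 1, 10]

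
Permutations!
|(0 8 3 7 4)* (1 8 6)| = 7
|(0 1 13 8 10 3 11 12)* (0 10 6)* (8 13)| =|(13)(0 1 8 6)(3 11 12 10)| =4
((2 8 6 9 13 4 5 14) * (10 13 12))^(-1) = (2 14 5 4 13 10 12 9 6 8)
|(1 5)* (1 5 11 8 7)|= 4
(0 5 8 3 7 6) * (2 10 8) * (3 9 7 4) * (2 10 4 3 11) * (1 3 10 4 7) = [5, 3, 7, 10, 11, 4, 0, 6, 9, 1, 8, 2] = (0 5 4 11 2 7 6)(1 3 10 8 9)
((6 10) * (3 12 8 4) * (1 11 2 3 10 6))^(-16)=(12)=((1 11 2 3 12 8 4 10))^(-16)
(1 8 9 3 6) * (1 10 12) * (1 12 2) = [0, 8, 1, 6, 4, 5, 10, 7, 9, 3, 2, 11, 12] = (12)(1 8 9 3 6 10 2)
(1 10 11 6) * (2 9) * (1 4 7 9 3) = (1 10 11 6 4 7 9 2 3) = [0, 10, 3, 1, 7, 5, 4, 9, 8, 2, 11, 6]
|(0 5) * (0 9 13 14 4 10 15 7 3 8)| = 11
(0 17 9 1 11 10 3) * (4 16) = [17, 11, 2, 0, 16, 5, 6, 7, 8, 1, 3, 10, 12, 13, 14, 15, 4, 9] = (0 17 9 1 11 10 3)(4 16)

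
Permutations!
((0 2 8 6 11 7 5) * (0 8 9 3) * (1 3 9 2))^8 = ((0 1 3)(5 8 6 11 7))^8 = (0 3 1)(5 11 8 7 6)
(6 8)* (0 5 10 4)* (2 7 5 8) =(0 8 6 2 7 5 10 4) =[8, 1, 7, 3, 0, 10, 2, 5, 6, 9, 4]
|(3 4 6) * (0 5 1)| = |(0 5 1)(3 4 6)| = 3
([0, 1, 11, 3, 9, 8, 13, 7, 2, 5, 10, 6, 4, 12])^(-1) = (2 8 5 9 4 12 13 6 11)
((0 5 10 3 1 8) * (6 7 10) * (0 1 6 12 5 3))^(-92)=((0 3 6 7 10)(1 8)(5 12))^(-92)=(12)(0 7 3 10 6)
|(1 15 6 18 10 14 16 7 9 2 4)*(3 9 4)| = 9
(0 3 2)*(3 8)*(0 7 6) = (0 8 3 2 7 6) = [8, 1, 7, 2, 4, 5, 0, 6, 3]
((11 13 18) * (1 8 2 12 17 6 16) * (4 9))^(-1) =(1 16 6 17 12 2 8)(4 9)(11 18 13)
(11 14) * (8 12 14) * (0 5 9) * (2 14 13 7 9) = (0 5 2 14 11 8 12 13 7 9) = [5, 1, 14, 3, 4, 2, 6, 9, 12, 0, 10, 8, 13, 7, 11]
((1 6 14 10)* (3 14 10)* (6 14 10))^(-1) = (1 10 3 14)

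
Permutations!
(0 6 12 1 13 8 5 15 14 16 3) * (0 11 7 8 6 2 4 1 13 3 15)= (0 2 4 1 3 11 7 8 5)(6 12 13)(14 16 15)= [2, 3, 4, 11, 1, 0, 12, 8, 5, 9, 10, 7, 13, 6, 16, 14, 15]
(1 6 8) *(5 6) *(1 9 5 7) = (1 7)(5 6 8 9) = [0, 7, 2, 3, 4, 6, 8, 1, 9, 5]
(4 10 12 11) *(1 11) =(1 11 4 10 12) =[0, 11, 2, 3, 10, 5, 6, 7, 8, 9, 12, 4, 1]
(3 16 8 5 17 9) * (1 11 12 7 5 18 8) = (1 11 12 7 5 17 9 3 16)(8 18) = [0, 11, 2, 16, 4, 17, 6, 5, 18, 3, 10, 12, 7, 13, 14, 15, 1, 9, 8]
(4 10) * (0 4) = (0 4 10) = [4, 1, 2, 3, 10, 5, 6, 7, 8, 9, 0]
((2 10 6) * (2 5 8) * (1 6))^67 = (1 6 5 8 2 10) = ((1 6 5 8 2 10))^67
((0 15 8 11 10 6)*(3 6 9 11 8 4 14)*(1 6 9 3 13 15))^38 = ((0 1 6)(3 9 11 10)(4 14 13 15))^38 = (0 6 1)(3 11)(4 13)(9 10)(14 15)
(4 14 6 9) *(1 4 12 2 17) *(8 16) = (1 4 14 6 9 12 2 17)(8 16) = [0, 4, 17, 3, 14, 5, 9, 7, 16, 12, 10, 11, 2, 13, 6, 15, 8, 1]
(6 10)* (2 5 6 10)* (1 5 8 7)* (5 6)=(10)(1 6 2 8 7)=[0, 6, 8, 3, 4, 5, 2, 1, 7, 9, 10]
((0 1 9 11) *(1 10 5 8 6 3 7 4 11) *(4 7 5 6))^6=(0 4 5 6)(3 10 11 8)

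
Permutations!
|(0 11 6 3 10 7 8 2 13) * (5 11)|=10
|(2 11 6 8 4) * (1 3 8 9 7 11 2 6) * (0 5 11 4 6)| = 10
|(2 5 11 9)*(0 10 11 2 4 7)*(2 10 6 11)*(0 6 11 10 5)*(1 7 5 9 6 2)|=|(0 11 6 10 1 7 2)(4 5 9)|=21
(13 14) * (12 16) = (12 16)(13 14) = [0, 1, 2, 3, 4, 5, 6, 7, 8, 9, 10, 11, 16, 14, 13, 15, 12]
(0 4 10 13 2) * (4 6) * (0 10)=(0 6 4)(2 10 13)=[6, 1, 10, 3, 0, 5, 4, 7, 8, 9, 13, 11, 12, 2]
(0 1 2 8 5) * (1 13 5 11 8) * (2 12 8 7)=(0 13 5)(1 12 8 11 7 2)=[13, 12, 1, 3, 4, 0, 6, 2, 11, 9, 10, 7, 8, 5]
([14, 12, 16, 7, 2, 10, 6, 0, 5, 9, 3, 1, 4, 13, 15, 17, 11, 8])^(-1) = (0 7 3 10 5 8 17 15 14)(1 11 16 2 4 12)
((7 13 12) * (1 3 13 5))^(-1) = (1 5 7 12 13 3)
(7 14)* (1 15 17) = (1 15 17)(7 14) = [0, 15, 2, 3, 4, 5, 6, 14, 8, 9, 10, 11, 12, 13, 7, 17, 16, 1]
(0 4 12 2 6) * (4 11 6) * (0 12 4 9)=(0 11 6 12 2 9)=[11, 1, 9, 3, 4, 5, 12, 7, 8, 0, 10, 6, 2]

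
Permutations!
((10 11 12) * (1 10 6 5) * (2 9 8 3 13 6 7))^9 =((1 10 11 12 7 2 9 8 3 13 6 5))^9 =(1 13 9 12)(2 11 5 3)(6 8 7 10)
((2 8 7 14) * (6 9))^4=((2 8 7 14)(6 9))^4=(14)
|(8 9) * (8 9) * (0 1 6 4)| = 4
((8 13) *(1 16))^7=(1 16)(8 13)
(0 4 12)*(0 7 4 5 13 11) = (0 5 13 11)(4 12 7) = [5, 1, 2, 3, 12, 13, 6, 4, 8, 9, 10, 0, 7, 11]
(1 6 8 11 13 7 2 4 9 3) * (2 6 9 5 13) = (1 9 3)(2 4 5 13 7 6 8 11) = [0, 9, 4, 1, 5, 13, 8, 6, 11, 3, 10, 2, 12, 7]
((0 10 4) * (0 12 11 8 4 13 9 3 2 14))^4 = (0 3 10 2 13 14 9)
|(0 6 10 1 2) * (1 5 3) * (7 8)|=|(0 6 10 5 3 1 2)(7 8)|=14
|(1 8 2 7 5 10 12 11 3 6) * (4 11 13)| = 12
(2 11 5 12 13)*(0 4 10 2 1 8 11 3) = (0 4 10 2 3)(1 8 11 5 12 13) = [4, 8, 3, 0, 10, 12, 6, 7, 11, 9, 2, 5, 13, 1]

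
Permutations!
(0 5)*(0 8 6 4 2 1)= (0 5 8 6 4 2 1)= [5, 0, 1, 3, 2, 8, 4, 7, 6]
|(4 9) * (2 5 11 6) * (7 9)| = 12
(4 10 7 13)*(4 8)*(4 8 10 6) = [0, 1, 2, 3, 6, 5, 4, 13, 8, 9, 7, 11, 12, 10] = (4 6)(7 13 10)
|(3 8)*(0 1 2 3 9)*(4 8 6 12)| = 9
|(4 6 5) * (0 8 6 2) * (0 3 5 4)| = |(0 8 6 4 2 3 5)| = 7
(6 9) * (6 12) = (6 9 12) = [0, 1, 2, 3, 4, 5, 9, 7, 8, 12, 10, 11, 6]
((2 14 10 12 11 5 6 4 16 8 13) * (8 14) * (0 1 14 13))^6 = ((0 1 14 10 12 11 5 6 4 16 13 2 8))^6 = (0 5 8 11 2 12 13 10 16 14 4 1 6)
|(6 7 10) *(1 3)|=6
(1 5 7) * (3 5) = (1 3 5 7) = [0, 3, 2, 5, 4, 7, 6, 1]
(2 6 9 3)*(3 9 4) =(9)(2 6 4 3) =[0, 1, 6, 2, 3, 5, 4, 7, 8, 9]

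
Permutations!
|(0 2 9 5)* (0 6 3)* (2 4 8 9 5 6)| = |(0 4 8 9 6 3)(2 5)| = 6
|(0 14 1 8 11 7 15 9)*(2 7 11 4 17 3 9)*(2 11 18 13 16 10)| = |(0 14 1 8 4 17 3 9)(2 7 15 11 18 13 16 10)| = 8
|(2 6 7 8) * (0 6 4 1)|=7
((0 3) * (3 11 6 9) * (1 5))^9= ((0 11 6 9 3)(1 5))^9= (0 3 9 6 11)(1 5)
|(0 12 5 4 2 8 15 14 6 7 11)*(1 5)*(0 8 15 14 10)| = 40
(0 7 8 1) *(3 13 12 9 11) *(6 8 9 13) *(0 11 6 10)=(0 7 9 6 8 1 11 3 10)(12 13)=[7, 11, 2, 10, 4, 5, 8, 9, 1, 6, 0, 3, 13, 12]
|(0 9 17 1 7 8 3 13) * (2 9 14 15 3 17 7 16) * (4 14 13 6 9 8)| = 70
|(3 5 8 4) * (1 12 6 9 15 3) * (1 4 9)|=15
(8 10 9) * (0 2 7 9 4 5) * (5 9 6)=(0 2 7 6 5)(4 9 8 10)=[2, 1, 7, 3, 9, 0, 5, 6, 10, 8, 4]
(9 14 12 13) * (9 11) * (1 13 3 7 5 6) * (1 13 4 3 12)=(1 4 3 7 5 6 13 11 9 14)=[0, 4, 2, 7, 3, 6, 13, 5, 8, 14, 10, 9, 12, 11, 1]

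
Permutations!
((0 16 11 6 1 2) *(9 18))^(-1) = (0 2 1 6 11 16)(9 18)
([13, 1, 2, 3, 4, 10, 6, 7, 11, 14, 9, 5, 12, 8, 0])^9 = [13, 1, 2, 3, 4, 10, 6, 7, 11, 14, 9, 5, 12, 8, 0]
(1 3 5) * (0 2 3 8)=(0 2 3 5 1 8)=[2, 8, 3, 5, 4, 1, 6, 7, 0]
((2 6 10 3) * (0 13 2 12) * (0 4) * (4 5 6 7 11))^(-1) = ((0 13 2 7 11 4)(3 12 5 6 10))^(-1) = (0 4 11 7 2 13)(3 10 6 5 12)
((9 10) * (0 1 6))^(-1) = ((0 1 6)(9 10))^(-1) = (0 6 1)(9 10)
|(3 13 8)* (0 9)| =|(0 9)(3 13 8)| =6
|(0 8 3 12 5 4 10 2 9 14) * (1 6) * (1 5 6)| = 11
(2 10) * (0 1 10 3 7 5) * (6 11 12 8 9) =[1, 10, 3, 7, 4, 0, 11, 5, 9, 6, 2, 12, 8] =(0 1 10 2 3 7 5)(6 11 12 8 9)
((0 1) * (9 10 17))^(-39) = ((0 1)(9 10 17))^(-39) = (17)(0 1)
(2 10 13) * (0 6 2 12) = (0 6 2 10 13 12) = [6, 1, 10, 3, 4, 5, 2, 7, 8, 9, 13, 11, 0, 12]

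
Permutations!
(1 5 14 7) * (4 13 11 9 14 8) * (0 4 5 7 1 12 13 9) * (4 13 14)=[13, 7, 2, 3, 9, 8, 6, 12, 5, 4, 10, 0, 14, 11, 1]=(0 13 11)(1 7 12 14)(4 9)(5 8)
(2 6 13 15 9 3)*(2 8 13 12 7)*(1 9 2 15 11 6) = (1 9 3 8 13 11 6 12 7 15 2) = [0, 9, 1, 8, 4, 5, 12, 15, 13, 3, 10, 6, 7, 11, 14, 2]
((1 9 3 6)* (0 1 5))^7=(0 1 9 3 6 5)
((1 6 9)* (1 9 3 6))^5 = (9)(3 6) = ((9)(3 6))^5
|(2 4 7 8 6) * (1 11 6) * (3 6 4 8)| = |(1 11 4 7 3 6 2 8)| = 8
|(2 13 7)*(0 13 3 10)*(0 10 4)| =6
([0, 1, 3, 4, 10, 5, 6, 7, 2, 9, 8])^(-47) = (2 10 3 8 4)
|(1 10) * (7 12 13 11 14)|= 10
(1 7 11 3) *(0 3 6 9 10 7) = (0 3 1)(6 9 10 7 11) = [3, 0, 2, 1, 4, 5, 9, 11, 8, 10, 7, 6]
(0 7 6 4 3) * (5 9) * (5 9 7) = (9)(0 5 7 6 4 3) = [5, 1, 2, 0, 3, 7, 4, 6, 8, 9]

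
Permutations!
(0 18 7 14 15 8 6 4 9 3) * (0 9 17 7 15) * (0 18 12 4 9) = (0 12 4 17 7 14 18 15 8 6 9 3) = [12, 1, 2, 0, 17, 5, 9, 14, 6, 3, 10, 11, 4, 13, 18, 8, 16, 7, 15]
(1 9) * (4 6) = (1 9)(4 6) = [0, 9, 2, 3, 6, 5, 4, 7, 8, 1]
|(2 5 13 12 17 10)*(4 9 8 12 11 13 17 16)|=20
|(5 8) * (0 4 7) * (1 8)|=3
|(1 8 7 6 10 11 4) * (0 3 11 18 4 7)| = |(0 3 11 7 6 10 18 4 1 8)| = 10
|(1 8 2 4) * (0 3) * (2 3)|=|(0 2 4 1 8 3)|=6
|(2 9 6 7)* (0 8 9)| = 6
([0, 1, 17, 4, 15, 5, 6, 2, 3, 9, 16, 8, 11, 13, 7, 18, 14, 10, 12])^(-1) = [0, 1, 7, 8, 3, 5, 6, 14, 11, 9, 17, 12, 18, 13, 16, 4, 10, 2, 15]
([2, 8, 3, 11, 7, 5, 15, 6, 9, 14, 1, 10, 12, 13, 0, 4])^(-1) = [14, 10, 0, 2, 15, 5, 7, 4, 1, 8, 11, 3, 12, 13, 9, 6]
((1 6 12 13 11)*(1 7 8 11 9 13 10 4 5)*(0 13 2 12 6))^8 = ((0 13 9 2 12 10 4 5 1)(7 8 11))^8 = (0 1 5 4 10 12 2 9 13)(7 11 8)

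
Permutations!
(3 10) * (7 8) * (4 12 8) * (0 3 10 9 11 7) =(0 3 9 11 7 4 12 8) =[3, 1, 2, 9, 12, 5, 6, 4, 0, 11, 10, 7, 8]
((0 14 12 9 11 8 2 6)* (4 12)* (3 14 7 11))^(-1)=(0 6 2 8 11 7)(3 9 12 4 14)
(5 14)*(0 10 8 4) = (0 10 8 4)(5 14) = [10, 1, 2, 3, 0, 14, 6, 7, 4, 9, 8, 11, 12, 13, 5]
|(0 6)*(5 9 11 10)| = |(0 6)(5 9 11 10)| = 4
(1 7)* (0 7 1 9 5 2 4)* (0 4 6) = (0 7 9 5 2 6) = [7, 1, 6, 3, 4, 2, 0, 9, 8, 5]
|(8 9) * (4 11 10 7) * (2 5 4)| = 6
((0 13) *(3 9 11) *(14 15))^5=(0 13)(3 11 9)(14 15)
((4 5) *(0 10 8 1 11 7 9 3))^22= (0 9 11 8)(1 10 3 7)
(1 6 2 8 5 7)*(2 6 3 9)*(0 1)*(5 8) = (0 1 3 9 2 5 7) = [1, 3, 5, 9, 4, 7, 6, 0, 8, 2]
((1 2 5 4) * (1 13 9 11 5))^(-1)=((1 2)(4 13 9 11 5))^(-1)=(1 2)(4 5 11 9 13)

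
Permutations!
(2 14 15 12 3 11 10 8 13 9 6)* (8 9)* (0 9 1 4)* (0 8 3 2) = (0 9 6)(1 4 8 13 3 11 10)(2 14 15 12) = [9, 4, 14, 11, 8, 5, 0, 7, 13, 6, 1, 10, 2, 3, 15, 12]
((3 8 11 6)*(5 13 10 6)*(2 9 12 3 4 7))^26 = (2 12 8 5 10 4)(3 11 13 6 7 9)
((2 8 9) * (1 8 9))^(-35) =(1 8)(2 9) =((1 8)(2 9))^(-35)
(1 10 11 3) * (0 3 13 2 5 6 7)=[3, 10, 5, 1, 4, 6, 7, 0, 8, 9, 11, 13, 12, 2]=(0 3 1 10 11 13 2 5 6 7)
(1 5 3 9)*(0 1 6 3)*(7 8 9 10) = (0 1 5)(3 10 7 8 9 6) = [1, 5, 2, 10, 4, 0, 3, 8, 9, 6, 7]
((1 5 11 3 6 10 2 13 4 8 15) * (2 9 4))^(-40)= (15)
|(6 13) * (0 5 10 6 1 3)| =|(0 5 10 6 13 1 3)| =7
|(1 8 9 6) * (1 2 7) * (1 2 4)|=10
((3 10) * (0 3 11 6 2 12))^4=((0 3 10 11 6 2 12))^4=(0 6 3 2 10 12 11)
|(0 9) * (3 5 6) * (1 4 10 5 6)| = 4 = |(0 9)(1 4 10 5)(3 6)|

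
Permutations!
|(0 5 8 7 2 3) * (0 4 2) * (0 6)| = 15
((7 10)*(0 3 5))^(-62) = ((0 3 5)(7 10))^(-62) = (10)(0 3 5)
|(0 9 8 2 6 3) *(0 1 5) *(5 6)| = 15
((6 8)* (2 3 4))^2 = (8)(2 4 3)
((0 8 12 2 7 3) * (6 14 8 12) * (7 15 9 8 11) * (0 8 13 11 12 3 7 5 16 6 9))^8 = ((0 3 8 9 13 11 5 16 6 14 12 2 15))^8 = (0 6 9 2 5 3 14 13 15 16 8 12 11)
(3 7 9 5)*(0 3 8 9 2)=[3, 1, 0, 7, 4, 8, 6, 2, 9, 5]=(0 3 7 2)(5 8 9)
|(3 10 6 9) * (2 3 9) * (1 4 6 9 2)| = |(1 4 6)(2 3 10 9)| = 12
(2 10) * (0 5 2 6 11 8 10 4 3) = (0 5 2 4 3)(6 11 8 10) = [5, 1, 4, 0, 3, 2, 11, 7, 10, 9, 6, 8]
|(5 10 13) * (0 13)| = |(0 13 5 10)| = 4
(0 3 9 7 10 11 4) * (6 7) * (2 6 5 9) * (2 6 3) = [2, 1, 3, 6, 0, 9, 7, 10, 8, 5, 11, 4] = (0 2 3 6 7 10 11 4)(5 9)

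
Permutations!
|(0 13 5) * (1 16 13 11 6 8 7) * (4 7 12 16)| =24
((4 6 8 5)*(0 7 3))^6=((0 7 3)(4 6 8 5))^6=(4 8)(5 6)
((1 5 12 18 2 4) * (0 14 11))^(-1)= (0 11 14)(1 4 2 18 12 5)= ((0 14 11)(1 5 12 18 2 4))^(-1)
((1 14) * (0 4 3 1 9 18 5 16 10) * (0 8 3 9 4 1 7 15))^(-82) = (0 8 18 1 3 5 14 7 16 4 15 10 9)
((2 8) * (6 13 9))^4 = (6 13 9)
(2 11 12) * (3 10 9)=(2 11 12)(3 10 9)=[0, 1, 11, 10, 4, 5, 6, 7, 8, 3, 9, 12, 2]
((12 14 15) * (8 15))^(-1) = ((8 15 12 14))^(-1) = (8 14 12 15)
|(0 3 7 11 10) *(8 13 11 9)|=|(0 3 7 9 8 13 11 10)|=8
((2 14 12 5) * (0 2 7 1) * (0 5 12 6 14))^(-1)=(0 2)(1 7 5)(6 14)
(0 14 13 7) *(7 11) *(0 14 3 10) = (0 3 10)(7 14 13 11) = [3, 1, 2, 10, 4, 5, 6, 14, 8, 9, 0, 7, 12, 11, 13]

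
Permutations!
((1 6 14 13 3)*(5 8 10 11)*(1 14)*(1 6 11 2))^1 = (1 11 5 8 10 2)(3 14 13)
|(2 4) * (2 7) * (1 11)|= 6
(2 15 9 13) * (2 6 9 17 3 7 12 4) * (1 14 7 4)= [0, 14, 15, 4, 2, 5, 9, 12, 8, 13, 10, 11, 1, 6, 7, 17, 16, 3]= (1 14 7 12)(2 15 17 3 4)(6 9 13)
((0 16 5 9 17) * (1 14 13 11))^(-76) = (0 17 9 5 16)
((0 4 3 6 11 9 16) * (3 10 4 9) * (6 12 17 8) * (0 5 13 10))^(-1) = (0 4 10 13 5 16 9)(3 11 6 8 17 12)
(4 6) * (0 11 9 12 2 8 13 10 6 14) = (0 11 9 12 2 8 13 10 6 4 14) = [11, 1, 8, 3, 14, 5, 4, 7, 13, 12, 6, 9, 2, 10, 0]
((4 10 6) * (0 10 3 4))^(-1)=(0 6 10)(3 4)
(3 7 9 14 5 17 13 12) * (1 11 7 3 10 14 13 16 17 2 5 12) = (1 11 7 9 13)(2 5)(10 14 12)(16 17) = [0, 11, 5, 3, 4, 2, 6, 9, 8, 13, 14, 7, 10, 1, 12, 15, 17, 16]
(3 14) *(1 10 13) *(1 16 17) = (1 10 13 16 17)(3 14) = [0, 10, 2, 14, 4, 5, 6, 7, 8, 9, 13, 11, 12, 16, 3, 15, 17, 1]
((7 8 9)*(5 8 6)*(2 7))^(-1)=(2 9 8 5 6 7)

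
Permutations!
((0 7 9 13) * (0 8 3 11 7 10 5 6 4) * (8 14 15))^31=((0 10 5 6 4)(3 11 7 9 13 14 15 8))^31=(0 10 5 6 4)(3 8 15 14 13 9 7 11)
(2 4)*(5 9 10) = (2 4)(5 9 10) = [0, 1, 4, 3, 2, 9, 6, 7, 8, 10, 5]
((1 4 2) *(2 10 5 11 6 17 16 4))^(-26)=(4 5 6 16 10 11 17)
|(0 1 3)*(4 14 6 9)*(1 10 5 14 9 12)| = |(0 10 5 14 6 12 1 3)(4 9)| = 8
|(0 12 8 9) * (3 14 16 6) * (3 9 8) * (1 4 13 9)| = |(0 12 3 14 16 6 1 4 13 9)| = 10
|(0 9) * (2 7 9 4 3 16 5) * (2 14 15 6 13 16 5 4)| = 8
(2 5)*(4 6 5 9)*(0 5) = (0 5 2 9 4 6) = [5, 1, 9, 3, 6, 2, 0, 7, 8, 4]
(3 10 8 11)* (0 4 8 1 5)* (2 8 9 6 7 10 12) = (0 4 9 6 7 10 1 5)(2 8 11 3 12) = [4, 5, 8, 12, 9, 0, 7, 10, 11, 6, 1, 3, 2]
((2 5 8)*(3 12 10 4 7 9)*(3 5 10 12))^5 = ((12)(2 10 4 7 9 5 8))^5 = (12)(2 5 7 10 8 9 4)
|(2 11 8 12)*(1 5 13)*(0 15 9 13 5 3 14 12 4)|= 12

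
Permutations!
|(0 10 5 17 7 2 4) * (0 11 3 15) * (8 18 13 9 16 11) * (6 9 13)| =15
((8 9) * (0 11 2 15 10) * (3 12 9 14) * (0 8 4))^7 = (0 3 15 4 14 2 9 8 11 12 10)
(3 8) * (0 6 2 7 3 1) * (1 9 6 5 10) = [5, 0, 7, 8, 4, 10, 2, 3, 9, 6, 1] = (0 5 10 1)(2 7 3 8 9 6)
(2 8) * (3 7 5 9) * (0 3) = (0 3 7 5 9)(2 8) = [3, 1, 8, 7, 4, 9, 6, 5, 2, 0]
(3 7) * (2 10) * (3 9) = [0, 1, 10, 7, 4, 5, 6, 9, 8, 3, 2] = (2 10)(3 7 9)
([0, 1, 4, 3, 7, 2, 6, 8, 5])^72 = [0, 1, 7, 3, 8, 4, 6, 5, 2]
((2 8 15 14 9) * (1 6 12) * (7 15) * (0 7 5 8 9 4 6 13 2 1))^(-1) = ((0 7 15 14 4 6 12)(1 13 2 9)(5 8))^(-1) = (0 12 6 4 14 15 7)(1 9 2 13)(5 8)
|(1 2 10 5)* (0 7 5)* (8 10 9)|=|(0 7 5 1 2 9 8 10)|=8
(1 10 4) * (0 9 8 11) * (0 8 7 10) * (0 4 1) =(0 9 7 10 1 4)(8 11) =[9, 4, 2, 3, 0, 5, 6, 10, 11, 7, 1, 8]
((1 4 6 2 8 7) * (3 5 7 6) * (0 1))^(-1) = (0 7 5 3 4 1)(2 6 8)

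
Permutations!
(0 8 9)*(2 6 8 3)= (0 3 2 6 8 9)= [3, 1, 6, 2, 4, 5, 8, 7, 9, 0]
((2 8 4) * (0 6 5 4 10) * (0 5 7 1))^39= ((0 6 7 1)(2 8 10 5 4))^39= (0 1 7 6)(2 4 5 10 8)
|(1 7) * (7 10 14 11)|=5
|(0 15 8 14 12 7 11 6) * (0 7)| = 15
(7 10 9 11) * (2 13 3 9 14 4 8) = (2 13 3 9 11 7 10 14 4 8) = [0, 1, 13, 9, 8, 5, 6, 10, 2, 11, 14, 7, 12, 3, 4]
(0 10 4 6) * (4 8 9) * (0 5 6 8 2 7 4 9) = (0 10 2 7 4 8)(5 6) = [10, 1, 7, 3, 8, 6, 5, 4, 0, 9, 2]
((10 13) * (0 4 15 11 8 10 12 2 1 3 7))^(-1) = (0 7 3 1 2 12 13 10 8 11 15 4)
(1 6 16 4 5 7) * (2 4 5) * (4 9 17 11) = (1 6 16 5 7)(2 9 17 11 4) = [0, 6, 9, 3, 2, 7, 16, 1, 8, 17, 10, 4, 12, 13, 14, 15, 5, 11]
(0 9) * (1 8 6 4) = (0 9)(1 8 6 4) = [9, 8, 2, 3, 1, 5, 4, 7, 6, 0]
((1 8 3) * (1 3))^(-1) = (1 8)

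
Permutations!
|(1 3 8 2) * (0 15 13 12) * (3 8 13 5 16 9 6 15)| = |(0 3 13 12)(1 8 2)(5 16 9 6 15)| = 60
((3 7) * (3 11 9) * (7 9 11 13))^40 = (13)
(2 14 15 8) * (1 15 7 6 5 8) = (1 15)(2 14 7 6 5 8) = [0, 15, 14, 3, 4, 8, 5, 6, 2, 9, 10, 11, 12, 13, 7, 1]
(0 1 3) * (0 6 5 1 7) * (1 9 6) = (0 7)(1 3)(5 9 6) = [7, 3, 2, 1, 4, 9, 5, 0, 8, 6]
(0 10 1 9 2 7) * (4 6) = (0 10 1 9 2 7)(4 6) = [10, 9, 7, 3, 6, 5, 4, 0, 8, 2, 1]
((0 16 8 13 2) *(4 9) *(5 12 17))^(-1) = ((0 16 8 13 2)(4 9)(5 12 17))^(-1) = (0 2 13 8 16)(4 9)(5 17 12)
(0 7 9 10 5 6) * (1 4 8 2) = (0 7 9 10 5 6)(1 4 8 2) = [7, 4, 1, 3, 8, 6, 0, 9, 2, 10, 5]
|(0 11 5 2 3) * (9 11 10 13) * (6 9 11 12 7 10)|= |(0 6 9 12 7 10 13 11 5 2 3)|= 11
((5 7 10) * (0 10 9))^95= ((0 10 5 7 9))^95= (10)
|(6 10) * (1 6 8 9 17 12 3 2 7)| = |(1 6 10 8 9 17 12 3 2 7)| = 10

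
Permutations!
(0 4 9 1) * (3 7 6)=(0 4 9 1)(3 7 6)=[4, 0, 2, 7, 9, 5, 3, 6, 8, 1]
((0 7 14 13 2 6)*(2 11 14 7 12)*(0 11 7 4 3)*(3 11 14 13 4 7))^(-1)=((0 12 2 6 14 4 11 13 3))^(-1)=(0 3 13 11 4 14 6 2 12)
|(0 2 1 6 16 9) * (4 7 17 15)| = 12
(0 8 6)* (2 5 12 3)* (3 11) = [8, 1, 5, 2, 4, 12, 0, 7, 6, 9, 10, 3, 11] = (0 8 6)(2 5 12 11 3)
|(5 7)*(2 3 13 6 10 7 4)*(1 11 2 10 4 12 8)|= 12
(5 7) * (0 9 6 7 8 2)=(0 9 6 7 5 8 2)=[9, 1, 0, 3, 4, 8, 7, 5, 2, 6]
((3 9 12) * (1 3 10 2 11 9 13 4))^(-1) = (1 4 13 3)(2 10 12 9 11)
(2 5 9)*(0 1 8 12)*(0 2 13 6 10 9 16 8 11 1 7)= (0 7)(1 11)(2 5 16 8 12)(6 10 9 13)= [7, 11, 5, 3, 4, 16, 10, 0, 12, 13, 9, 1, 2, 6, 14, 15, 8]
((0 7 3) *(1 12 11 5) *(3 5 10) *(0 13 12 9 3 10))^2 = (0 5 9 13 11 7 1 3 12)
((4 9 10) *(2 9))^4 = (10)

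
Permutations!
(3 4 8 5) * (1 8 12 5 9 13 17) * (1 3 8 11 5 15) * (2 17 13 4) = (1 11 5 8 9 4 12 15)(2 17 3) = [0, 11, 17, 2, 12, 8, 6, 7, 9, 4, 10, 5, 15, 13, 14, 1, 16, 3]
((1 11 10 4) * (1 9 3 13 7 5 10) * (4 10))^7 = (1 11)(3 13 7 5 4 9)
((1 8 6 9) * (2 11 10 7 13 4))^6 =((1 8 6 9)(2 11 10 7 13 4))^6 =(13)(1 6)(8 9)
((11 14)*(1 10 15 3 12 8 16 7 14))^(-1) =(1 11 14 7 16 8 12 3 15 10)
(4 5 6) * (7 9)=(4 5 6)(7 9)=[0, 1, 2, 3, 5, 6, 4, 9, 8, 7]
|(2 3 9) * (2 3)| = |(3 9)| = 2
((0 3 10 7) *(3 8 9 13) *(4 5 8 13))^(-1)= ((0 13 3 10 7)(4 5 8 9))^(-1)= (0 7 10 3 13)(4 9 8 5)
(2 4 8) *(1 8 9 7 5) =[0, 8, 4, 3, 9, 1, 6, 5, 2, 7] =(1 8 2 4 9 7 5)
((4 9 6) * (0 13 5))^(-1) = (0 5 13)(4 6 9)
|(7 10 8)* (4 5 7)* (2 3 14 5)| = |(2 3 14 5 7 10 8 4)| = 8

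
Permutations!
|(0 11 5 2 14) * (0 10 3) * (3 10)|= 6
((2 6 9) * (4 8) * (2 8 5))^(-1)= ((2 6 9 8 4 5))^(-1)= (2 5 4 8 9 6)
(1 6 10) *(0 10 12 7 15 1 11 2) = [10, 6, 0, 3, 4, 5, 12, 15, 8, 9, 11, 2, 7, 13, 14, 1] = (0 10 11 2)(1 6 12 7 15)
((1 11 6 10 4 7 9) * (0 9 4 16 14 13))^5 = ((0 9 1 11 6 10 16 14 13)(4 7))^5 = (0 10 9 16 1 14 11 13 6)(4 7)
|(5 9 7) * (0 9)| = |(0 9 7 5)| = 4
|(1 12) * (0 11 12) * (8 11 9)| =6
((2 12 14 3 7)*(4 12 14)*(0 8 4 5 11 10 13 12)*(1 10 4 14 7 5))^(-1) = ((0 8 14 3 5 11 4)(1 10 13 12)(2 7))^(-1) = (0 4 11 5 3 14 8)(1 12 13 10)(2 7)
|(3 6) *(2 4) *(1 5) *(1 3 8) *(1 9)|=6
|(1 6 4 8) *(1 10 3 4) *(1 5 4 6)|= 6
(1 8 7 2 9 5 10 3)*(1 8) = [0, 1, 9, 8, 4, 10, 6, 2, 7, 5, 3] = (2 9 5 10 3 8 7)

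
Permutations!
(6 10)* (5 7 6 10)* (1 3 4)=(10)(1 3 4)(5 7 6)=[0, 3, 2, 4, 1, 7, 5, 6, 8, 9, 10]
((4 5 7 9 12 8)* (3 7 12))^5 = (3 9 7)(4 5 12 8)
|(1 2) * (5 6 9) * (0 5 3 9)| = 6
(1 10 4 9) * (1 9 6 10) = (4 6 10) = [0, 1, 2, 3, 6, 5, 10, 7, 8, 9, 4]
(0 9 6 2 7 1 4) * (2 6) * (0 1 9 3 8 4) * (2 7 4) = (0 3 8 2 4 1)(7 9) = [3, 0, 4, 8, 1, 5, 6, 9, 2, 7]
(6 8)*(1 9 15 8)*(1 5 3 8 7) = [0, 9, 2, 8, 4, 3, 5, 1, 6, 15, 10, 11, 12, 13, 14, 7] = (1 9 15 7)(3 8 6 5)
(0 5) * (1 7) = (0 5)(1 7) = [5, 7, 2, 3, 4, 0, 6, 1]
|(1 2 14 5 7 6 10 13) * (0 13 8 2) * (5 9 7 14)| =24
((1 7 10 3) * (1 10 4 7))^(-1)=(3 10)(4 7)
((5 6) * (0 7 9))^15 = ((0 7 9)(5 6))^15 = (9)(5 6)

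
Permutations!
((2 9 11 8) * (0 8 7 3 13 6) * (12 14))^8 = (14)(0 6 13 3 7 11 9 2 8) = ((0 8 2 9 11 7 3 13 6)(12 14))^8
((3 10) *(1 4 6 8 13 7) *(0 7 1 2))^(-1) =((0 7 2)(1 4 6 8 13)(3 10))^(-1) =(0 2 7)(1 13 8 6 4)(3 10)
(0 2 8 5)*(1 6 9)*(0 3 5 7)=[2, 6, 8, 5, 4, 3, 9, 0, 7, 1]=(0 2 8 7)(1 6 9)(3 5)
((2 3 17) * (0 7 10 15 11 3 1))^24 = (0 17 15)(1 3 10)(2 11 7)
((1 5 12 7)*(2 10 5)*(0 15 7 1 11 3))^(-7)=((0 15 7 11 3)(1 2 10 5 12))^(-7)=(0 11 15 3 7)(1 5 2 12 10)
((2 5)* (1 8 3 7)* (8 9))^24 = ((1 9 8 3 7)(2 5))^24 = (1 7 3 8 9)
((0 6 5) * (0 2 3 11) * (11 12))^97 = (0 11 12 3 2 5 6)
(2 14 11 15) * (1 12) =[0, 12, 14, 3, 4, 5, 6, 7, 8, 9, 10, 15, 1, 13, 11, 2] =(1 12)(2 14 11 15)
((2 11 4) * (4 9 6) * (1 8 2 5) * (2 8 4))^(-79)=((1 4 5)(2 11 9 6))^(-79)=(1 5 4)(2 11 9 6)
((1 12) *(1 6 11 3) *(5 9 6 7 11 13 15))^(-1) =(1 3 11 7 12)(5 15 13 6 9)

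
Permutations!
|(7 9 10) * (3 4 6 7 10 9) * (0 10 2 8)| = |(0 10 2 8)(3 4 6 7)| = 4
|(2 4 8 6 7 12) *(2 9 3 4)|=|(3 4 8 6 7 12 9)|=7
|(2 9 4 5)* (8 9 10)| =6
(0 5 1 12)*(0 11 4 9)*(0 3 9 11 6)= (0 5 1 12 6)(3 9)(4 11)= [5, 12, 2, 9, 11, 1, 0, 7, 8, 3, 10, 4, 6]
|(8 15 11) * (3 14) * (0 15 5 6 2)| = |(0 15 11 8 5 6 2)(3 14)| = 14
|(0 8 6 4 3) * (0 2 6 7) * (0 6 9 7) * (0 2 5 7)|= 20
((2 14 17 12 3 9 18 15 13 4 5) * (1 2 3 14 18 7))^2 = ((1 2 18 15 13 4 5 3 9 7)(12 14 17))^2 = (1 18 13 5 9)(2 15 4 3 7)(12 17 14)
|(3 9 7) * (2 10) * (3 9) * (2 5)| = 6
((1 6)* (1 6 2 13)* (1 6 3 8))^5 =(1 8 3 6 13 2)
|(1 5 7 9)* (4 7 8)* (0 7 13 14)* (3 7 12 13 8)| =20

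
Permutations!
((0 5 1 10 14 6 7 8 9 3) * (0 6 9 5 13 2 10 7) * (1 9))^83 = ((0 13 2 10 14 1 7 8 5 9 3 6))^83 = (0 6 3 9 5 8 7 1 14 10 2 13)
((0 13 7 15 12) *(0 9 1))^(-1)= (0 1 9 12 15 7 13)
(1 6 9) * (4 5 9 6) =(1 4 5 9) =[0, 4, 2, 3, 5, 9, 6, 7, 8, 1]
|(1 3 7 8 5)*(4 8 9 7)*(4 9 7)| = |(1 3 9 4 8 5)| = 6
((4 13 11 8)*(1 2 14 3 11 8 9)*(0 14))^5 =(0 1 11 14 2 9 3)(4 8 13)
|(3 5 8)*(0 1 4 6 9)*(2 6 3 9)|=|(0 1 4 3 5 8 9)(2 6)|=14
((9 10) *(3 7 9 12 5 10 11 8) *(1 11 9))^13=((1 11 8 3 7)(5 10 12))^13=(1 3 11 7 8)(5 10 12)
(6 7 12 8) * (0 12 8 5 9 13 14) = (0 12 5 9 13 14)(6 7 8) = [12, 1, 2, 3, 4, 9, 7, 8, 6, 13, 10, 11, 5, 14, 0]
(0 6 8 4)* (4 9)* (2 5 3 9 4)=(0 6 8 4)(2 5 3 9)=[6, 1, 5, 9, 0, 3, 8, 7, 4, 2]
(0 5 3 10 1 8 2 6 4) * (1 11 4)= [5, 8, 6, 10, 0, 3, 1, 7, 2, 9, 11, 4]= (0 5 3 10 11 4)(1 8 2 6)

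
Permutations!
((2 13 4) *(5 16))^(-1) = ((2 13 4)(5 16))^(-1) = (2 4 13)(5 16)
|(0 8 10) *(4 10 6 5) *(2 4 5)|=6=|(0 8 6 2 4 10)|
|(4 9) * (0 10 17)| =|(0 10 17)(4 9)| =6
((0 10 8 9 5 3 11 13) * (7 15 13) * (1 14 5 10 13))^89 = ((0 13)(1 14 5 3 11 7 15)(8 9 10))^89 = (0 13)(1 7 3 14 15 11 5)(8 10 9)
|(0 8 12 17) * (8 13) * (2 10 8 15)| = |(0 13 15 2 10 8 12 17)| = 8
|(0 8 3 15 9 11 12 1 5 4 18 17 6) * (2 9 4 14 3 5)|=10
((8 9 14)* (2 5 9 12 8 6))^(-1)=((2 5 9 14 6)(8 12))^(-1)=(2 6 14 9 5)(8 12)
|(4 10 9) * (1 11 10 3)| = |(1 11 10 9 4 3)| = 6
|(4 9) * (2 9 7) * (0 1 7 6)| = 7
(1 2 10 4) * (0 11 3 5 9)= (0 11 3 5 9)(1 2 10 4)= [11, 2, 10, 5, 1, 9, 6, 7, 8, 0, 4, 3]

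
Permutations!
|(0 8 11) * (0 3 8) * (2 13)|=|(2 13)(3 8 11)|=6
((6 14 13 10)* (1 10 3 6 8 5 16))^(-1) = (1 16 5 8 10)(3 13 14 6)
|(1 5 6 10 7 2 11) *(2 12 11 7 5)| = |(1 2 7 12 11)(5 6 10)| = 15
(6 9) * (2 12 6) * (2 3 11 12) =(3 11 12 6 9) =[0, 1, 2, 11, 4, 5, 9, 7, 8, 3, 10, 12, 6]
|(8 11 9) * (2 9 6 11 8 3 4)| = |(2 9 3 4)(6 11)| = 4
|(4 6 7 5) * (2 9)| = |(2 9)(4 6 7 5)| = 4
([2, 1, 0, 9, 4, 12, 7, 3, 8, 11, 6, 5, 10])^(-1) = [2, 1, 0, 7, 4, 11, 10, 6, 8, 3, 12, 9, 5]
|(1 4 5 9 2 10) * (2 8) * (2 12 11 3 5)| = 12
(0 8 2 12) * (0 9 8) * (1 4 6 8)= (1 4 6 8 2 12 9)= [0, 4, 12, 3, 6, 5, 8, 7, 2, 1, 10, 11, 9]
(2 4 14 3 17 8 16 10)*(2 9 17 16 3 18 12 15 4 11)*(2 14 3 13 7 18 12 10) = (2 11 14 12 15 4 3 16)(7 18 10 9 17 8 13) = [0, 1, 11, 16, 3, 5, 6, 18, 13, 17, 9, 14, 15, 7, 12, 4, 2, 8, 10]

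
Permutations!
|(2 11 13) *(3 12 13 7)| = 6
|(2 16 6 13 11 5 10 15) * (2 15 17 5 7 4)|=21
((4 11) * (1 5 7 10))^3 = ((1 5 7 10)(4 11))^3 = (1 10 7 5)(4 11)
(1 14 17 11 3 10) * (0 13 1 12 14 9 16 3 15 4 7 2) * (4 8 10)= (0 13 1 9 16 3 4 7 2)(8 10 12 14 17 11 15)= [13, 9, 0, 4, 7, 5, 6, 2, 10, 16, 12, 15, 14, 1, 17, 8, 3, 11]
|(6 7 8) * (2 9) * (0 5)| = |(0 5)(2 9)(6 7 8)| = 6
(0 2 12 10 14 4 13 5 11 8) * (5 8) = (0 2 12 10 14 4 13 8)(5 11) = [2, 1, 12, 3, 13, 11, 6, 7, 0, 9, 14, 5, 10, 8, 4]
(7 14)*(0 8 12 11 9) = (0 8 12 11 9)(7 14) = [8, 1, 2, 3, 4, 5, 6, 14, 12, 0, 10, 9, 11, 13, 7]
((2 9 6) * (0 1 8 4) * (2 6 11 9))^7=((0 1 8 4)(9 11))^7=(0 4 8 1)(9 11)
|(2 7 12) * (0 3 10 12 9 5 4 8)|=|(0 3 10 12 2 7 9 5 4 8)|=10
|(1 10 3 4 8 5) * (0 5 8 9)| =|(0 5 1 10 3 4 9)| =7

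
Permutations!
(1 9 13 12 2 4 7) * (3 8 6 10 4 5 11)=(1 9 13 12 2 5 11 3 8 6 10 4 7)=[0, 9, 5, 8, 7, 11, 10, 1, 6, 13, 4, 3, 2, 12]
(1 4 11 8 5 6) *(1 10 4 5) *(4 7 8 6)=(1 5 4 11 6 10 7 8)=[0, 5, 2, 3, 11, 4, 10, 8, 1, 9, 7, 6]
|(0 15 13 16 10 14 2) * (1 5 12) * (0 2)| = |(0 15 13 16 10 14)(1 5 12)| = 6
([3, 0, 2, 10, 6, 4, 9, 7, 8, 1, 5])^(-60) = (0 4)(1 5)(3 6)(9 10)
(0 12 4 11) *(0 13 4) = [12, 1, 2, 3, 11, 5, 6, 7, 8, 9, 10, 13, 0, 4] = (0 12)(4 11 13)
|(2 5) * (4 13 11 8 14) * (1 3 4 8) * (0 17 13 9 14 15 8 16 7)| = 22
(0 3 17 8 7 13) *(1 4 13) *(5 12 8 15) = (0 3 17 15 5 12 8 7 1 4 13) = [3, 4, 2, 17, 13, 12, 6, 1, 7, 9, 10, 11, 8, 0, 14, 5, 16, 15]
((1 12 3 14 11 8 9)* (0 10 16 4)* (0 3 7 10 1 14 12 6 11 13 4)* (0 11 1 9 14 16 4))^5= ((0 9 16 11 8 14 13)(1 6)(3 12 7 10 4))^5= (0 14 11 9 13 8 16)(1 6)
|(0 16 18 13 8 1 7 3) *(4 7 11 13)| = |(0 16 18 4 7 3)(1 11 13 8)| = 12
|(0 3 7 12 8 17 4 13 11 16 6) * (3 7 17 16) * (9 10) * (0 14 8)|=|(0 7 12)(3 17 4 13 11)(6 14 8 16)(9 10)|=60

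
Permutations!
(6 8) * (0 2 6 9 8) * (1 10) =[2, 10, 6, 3, 4, 5, 0, 7, 9, 8, 1] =(0 2 6)(1 10)(8 9)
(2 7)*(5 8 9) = (2 7)(5 8 9) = [0, 1, 7, 3, 4, 8, 6, 2, 9, 5]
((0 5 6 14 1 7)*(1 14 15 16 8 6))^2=(0 1)(5 7)(6 16)(8 15)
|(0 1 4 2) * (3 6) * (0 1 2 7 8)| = 6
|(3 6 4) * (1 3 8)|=5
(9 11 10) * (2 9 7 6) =(2 9 11 10 7 6) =[0, 1, 9, 3, 4, 5, 2, 6, 8, 11, 7, 10]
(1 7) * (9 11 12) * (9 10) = (1 7)(9 11 12 10) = [0, 7, 2, 3, 4, 5, 6, 1, 8, 11, 9, 12, 10]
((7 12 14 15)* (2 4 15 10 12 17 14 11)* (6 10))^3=((2 4 15 7 17 14 6 10 12 11))^3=(2 7 6 11 15 14 12 4 17 10)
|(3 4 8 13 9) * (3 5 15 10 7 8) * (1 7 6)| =18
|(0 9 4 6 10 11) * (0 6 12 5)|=|(0 9 4 12 5)(6 10 11)|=15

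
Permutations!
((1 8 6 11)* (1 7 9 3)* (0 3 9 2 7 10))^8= ((0 3 1 8 6 11 10)(2 7))^8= (0 3 1 8 6 11 10)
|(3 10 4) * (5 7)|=6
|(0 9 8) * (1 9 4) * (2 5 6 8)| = 8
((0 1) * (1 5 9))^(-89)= ((0 5 9 1))^(-89)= (0 1 9 5)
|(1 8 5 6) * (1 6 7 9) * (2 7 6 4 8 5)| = 8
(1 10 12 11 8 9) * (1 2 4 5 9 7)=(1 10 12 11 8 7)(2 4 5 9)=[0, 10, 4, 3, 5, 9, 6, 1, 7, 2, 12, 8, 11]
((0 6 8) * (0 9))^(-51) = (0 6 8 9)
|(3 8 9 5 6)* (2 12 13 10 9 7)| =10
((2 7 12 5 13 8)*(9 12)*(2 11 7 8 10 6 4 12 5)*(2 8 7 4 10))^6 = ((2 7 9 5 13)(4 12 8 11)(6 10))^6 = (2 7 9 5 13)(4 8)(11 12)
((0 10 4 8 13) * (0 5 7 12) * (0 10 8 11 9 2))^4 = (0 7 11 8 12 9 13 10 2 5 4)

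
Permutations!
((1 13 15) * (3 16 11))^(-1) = (1 15 13)(3 11 16)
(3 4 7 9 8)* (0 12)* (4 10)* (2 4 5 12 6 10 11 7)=(0 6 10 5 12)(2 4)(3 11 7 9 8)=[6, 1, 4, 11, 2, 12, 10, 9, 3, 8, 5, 7, 0]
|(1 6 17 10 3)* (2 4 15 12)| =|(1 6 17 10 3)(2 4 15 12)| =20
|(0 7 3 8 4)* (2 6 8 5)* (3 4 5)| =|(0 7 4)(2 6 8 5)| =12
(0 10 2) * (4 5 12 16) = (0 10 2)(4 5 12 16) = [10, 1, 0, 3, 5, 12, 6, 7, 8, 9, 2, 11, 16, 13, 14, 15, 4]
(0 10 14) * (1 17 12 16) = [10, 17, 2, 3, 4, 5, 6, 7, 8, 9, 14, 11, 16, 13, 0, 15, 1, 12] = (0 10 14)(1 17 12 16)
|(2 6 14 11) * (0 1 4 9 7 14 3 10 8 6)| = 8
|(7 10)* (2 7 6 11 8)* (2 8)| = |(2 7 10 6 11)| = 5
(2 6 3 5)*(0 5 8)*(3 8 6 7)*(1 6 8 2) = (0 5 1 6 2 7 3 8) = [5, 6, 7, 8, 4, 1, 2, 3, 0]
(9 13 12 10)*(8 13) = (8 13 12 10 9) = [0, 1, 2, 3, 4, 5, 6, 7, 13, 8, 9, 11, 10, 12]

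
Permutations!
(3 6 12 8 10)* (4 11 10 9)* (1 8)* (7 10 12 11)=(1 8 9 4 7 10 3 6 11 12)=[0, 8, 2, 6, 7, 5, 11, 10, 9, 4, 3, 12, 1]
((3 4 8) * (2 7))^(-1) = ((2 7)(3 4 8))^(-1) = (2 7)(3 8 4)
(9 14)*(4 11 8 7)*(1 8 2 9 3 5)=(1 8 7 4 11 2 9 14 3 5)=[0, 8, 9, 5, 11, 1, 6, 4, 7, 14, 10, 2, 12, 13, 3]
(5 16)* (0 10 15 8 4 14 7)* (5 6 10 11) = (0 11 5 16 6 10 15 8 4 14 7) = [11, 1, 2, 3, 14, 16, 10, 0, 4, 9, 15, 5, 12, 13, 7, 8, 6]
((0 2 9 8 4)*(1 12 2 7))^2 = ((0 7 1 12 2 9 8 4))^2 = (0 1 2 8)(4 7 12 9)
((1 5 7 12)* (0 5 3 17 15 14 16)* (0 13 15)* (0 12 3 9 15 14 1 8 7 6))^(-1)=(0 6 5)(1 15 9)(3 7 8 12 17)(13 16 14)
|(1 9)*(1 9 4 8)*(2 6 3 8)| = |(9)(1 4 2 6 3 8)| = 6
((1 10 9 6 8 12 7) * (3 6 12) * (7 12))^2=((12)(1 10 9 7)(3 6 8))^2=(12)(1 9)(3 8 6)(7 10)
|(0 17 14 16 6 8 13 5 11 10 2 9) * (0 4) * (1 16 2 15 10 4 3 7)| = |(0 17 14 2 9 3 7 1 16 6 8 13 5 11 4)(10 15)| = 30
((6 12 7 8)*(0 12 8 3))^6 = (0 7)(3 12) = ((0 12 7 3)(6 8))^6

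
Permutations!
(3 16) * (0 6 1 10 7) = [6, 10, 2, 16, 4, 5, 1, 0, 8, 9, 7, 11, 12, 13, 14, 15, 3] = (0 6 1 10 7)(3 16)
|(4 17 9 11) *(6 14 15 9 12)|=|(4 17 12 6 14 15 9 11)|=8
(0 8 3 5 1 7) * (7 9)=(0 8 3 5 1 9 7)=[8, 9, 2, 5, 4, 1, 6, 0, 3, 7]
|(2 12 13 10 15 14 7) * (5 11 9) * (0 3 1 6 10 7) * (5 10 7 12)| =|(0 3 1 6 7 2 5 11 9 10 15 14)(12 13)| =12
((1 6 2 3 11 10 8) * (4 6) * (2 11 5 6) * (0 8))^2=(0 1 2 5 11)(3 6 10 8 4)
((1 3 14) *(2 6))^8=((1 3 14)(2 6))^8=(1 14 3)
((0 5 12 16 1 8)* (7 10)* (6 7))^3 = (0 16)(1 5)(8 12)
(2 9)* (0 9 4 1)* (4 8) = (0 9 2 8 4 1) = [9, 0, 8, 3, 1, 5, 6, 7, 4, 2]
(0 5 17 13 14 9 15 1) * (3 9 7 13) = (0 5 17 3 9 15 1)(7 13 14) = [5, 0, 2, 9, 4, 17, 6, 13, 8, 15, 10, 11, 12, 14, 7, 1, 16, 3]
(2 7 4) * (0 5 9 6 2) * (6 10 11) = (0 5 9 10 11 6 2 7 4) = [5, 1, 7, 3, 0, 9, 2, 4, 8, 10, 11, 6]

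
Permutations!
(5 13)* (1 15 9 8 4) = [0, 15, 2, 3, 1, 13, 6, 7, 4, 8, 10, 11, 12, 5, 14, 9] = (1 15 9 8 4)(5 13)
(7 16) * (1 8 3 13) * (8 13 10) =(1 13)(3 10 8)(7 16) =[0, 13, 2, 10, 4, 5, 6, 16, 3, 9, 8, 11, 12, 1, 14, 15, 7]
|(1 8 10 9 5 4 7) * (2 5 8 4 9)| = |(1 4 7)(2 5 9 8 10)| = 15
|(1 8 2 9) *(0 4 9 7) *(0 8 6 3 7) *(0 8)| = 14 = |(0 4 9 1 6 3 7)(2 8)|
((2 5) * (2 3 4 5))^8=((3 4 5))^8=(3 5 4)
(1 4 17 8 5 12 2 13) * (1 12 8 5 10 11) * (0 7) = (0 7)(1 4 17 5 8 10 11)(2 13 12) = [7, 4, 13, 3, 17, 8, 6, 0, 10, 9, 11, 1, 2, 12, 14, 15, 16, 5]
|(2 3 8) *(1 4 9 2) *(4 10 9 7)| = |(1 10 9 2 3 8)(4 7)| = 6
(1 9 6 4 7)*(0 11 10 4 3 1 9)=(0 11 10 4 7 9 6 3 1)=[11, 0, 2, 1, 7, 5, 3, 9, 8, 6, 4, 10]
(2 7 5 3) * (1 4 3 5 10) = (1 4 3 2 7 10) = [0, 4, 7, 2, 3, 5, 6, 10, 8, 9, 1]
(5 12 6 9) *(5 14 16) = [0, 1, 2, 3, 4, 12, 9, 7, 8, 14, 10, 11, 6, 13, 16, 15, 5] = (5 12 6 9 14 16)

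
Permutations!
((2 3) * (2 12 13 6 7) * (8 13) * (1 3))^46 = (1 7 13 12)(2 6 8 3)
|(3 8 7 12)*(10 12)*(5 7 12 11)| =|(3 8 12)(5 7 10 11)| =12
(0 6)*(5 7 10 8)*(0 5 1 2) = (0 6 5 7 10 8 1 2) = [6, 2, 0, 3, 4, 7, 5, 10, 1, 9, 8]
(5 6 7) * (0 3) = [3, 1, 2, 0, 4, 6, 7, 5] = (0 3)(5 6 7)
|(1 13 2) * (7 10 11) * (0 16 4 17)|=|(0 16 4 17)(1 13 2)(7 10 11)|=12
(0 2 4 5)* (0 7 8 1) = [2, 0, 4, 3, 5, 7, 6, 8, 1] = (0 2 4 5 7 8 1)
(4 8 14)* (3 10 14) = (3 10 14 4 8) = [0, 1, 2, 10, 8, 5, 6, 7, 3, 9, 14, 11, 12, 13, 4]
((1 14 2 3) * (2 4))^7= ((1 14 4 2 3))^7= (1 4 3 14 2)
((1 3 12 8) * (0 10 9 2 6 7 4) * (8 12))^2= (12)(0 9 6 4 10 2 7)(1 8 3)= ((12)(0 10 9 2 6 7 4)(1 3 8))^2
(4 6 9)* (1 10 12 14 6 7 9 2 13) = (1 10 12 14 6 2 13)(4 7 9) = [0, 10, 13, 3, 7, 5, 2, 9, 8, 4, 12, 11, 14, 1, 6]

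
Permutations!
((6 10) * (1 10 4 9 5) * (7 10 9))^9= (4 7 10 6)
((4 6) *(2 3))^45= (2 3)(4 6)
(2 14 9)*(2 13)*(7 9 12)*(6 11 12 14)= [0, 1, 6, 3, 4, 5, 11, 9, 8, 13, 10, 12, 7, 2, 14]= (14)(2 6 11 12 7 9 13)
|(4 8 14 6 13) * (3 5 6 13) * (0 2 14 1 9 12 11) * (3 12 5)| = |(0 2 14 13 4 8 1 9 5 6 12 11)| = 12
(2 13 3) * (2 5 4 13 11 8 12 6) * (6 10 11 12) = (2 12 10 11 8 6)(3 5 4 13) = [0, 1, 12, 5, 13, 4, 2, 7, 6, 9, 11, 8, 10, 3]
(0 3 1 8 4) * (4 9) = (0 3 1 8 9 4) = [3, 8, 2, 1, 0, 5, 6, 7, 9, 4]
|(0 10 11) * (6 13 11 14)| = |(0 10 14 6 13 11)| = 6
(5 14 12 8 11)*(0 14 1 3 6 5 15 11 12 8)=(0 14 8 12)(1 3 6 5)(11 15)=[14, 3, 2, 6, 4, 1, 5, 7, 12, 9, 10, 15, 0, 13, 8, 11]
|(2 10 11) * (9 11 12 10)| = 6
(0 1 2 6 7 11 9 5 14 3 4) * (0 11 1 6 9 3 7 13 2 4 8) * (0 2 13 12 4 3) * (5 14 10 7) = (0 6 12 4 11)(1 3 8 2 9 14 5 10 7) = [6, 3, 9, 8, 11, 10, 12, 1, 2, 14, 7, 0, 4, 13, 5]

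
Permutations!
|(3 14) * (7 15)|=|(3 14)(7 15)|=2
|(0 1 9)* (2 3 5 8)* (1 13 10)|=|(0 13 10 1 9)(2 3 5 8)|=20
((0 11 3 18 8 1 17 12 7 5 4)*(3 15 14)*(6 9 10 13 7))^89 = (0 3 17 10 4 14 1 9 5 15 8 6 7 11 18 12 13)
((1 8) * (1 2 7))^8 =(8)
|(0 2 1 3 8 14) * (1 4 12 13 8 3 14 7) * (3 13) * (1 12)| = 5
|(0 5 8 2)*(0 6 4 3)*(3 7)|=8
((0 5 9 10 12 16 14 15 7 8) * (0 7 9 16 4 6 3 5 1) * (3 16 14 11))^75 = ((0 1)(3 5 14 15 9 10 12 4 6 16 11)(7 8))^75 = (0 1)(3 16 4 10 15 5 11 6 12 9 14)(7 8)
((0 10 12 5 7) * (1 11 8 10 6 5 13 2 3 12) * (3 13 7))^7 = ((0 6 5 3 12 7)(1 11 8 10)(2 13))^7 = (0 6 5 3 12 7)(1 10 8 11)(2 13)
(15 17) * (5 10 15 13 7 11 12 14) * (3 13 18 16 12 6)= (3 13 7 11 6)(5 10 15 17 18 16 12 14)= [0, 1, 2, 13, 4, 10, 3, 11, 8, 9, 15, 6, 14, 7, 5, 17, 12, 18, 16]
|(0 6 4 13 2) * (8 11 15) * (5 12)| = |(0 6 4 13 2)(5 12)(8 11 15)| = 30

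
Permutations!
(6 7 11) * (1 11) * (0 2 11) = (0 2 11 6 7 1) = [2, 0, 11, 3, 4, 5, 7, 1, 8, 9, 10, 6]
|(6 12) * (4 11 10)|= |(4 11 10)(6 12)|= 6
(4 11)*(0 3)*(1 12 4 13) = (0 3)(1 12 4 11 13) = [3, 12, 2, 0, 11, 5, 6, 7, 8, 9, 10, 13, 4, 1]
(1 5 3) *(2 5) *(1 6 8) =(1 2 5 3 6 8) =[0, 2, 5, 6, 4, 3, 8, 7, 1]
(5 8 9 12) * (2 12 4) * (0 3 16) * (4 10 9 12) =(0 3 16)(2 4)(5 8 12)(9 10) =[3, 1, 4, 16, 2, 8, 6, 7, 12, 10, 9, 11, 5, 13, 14, 15, 0]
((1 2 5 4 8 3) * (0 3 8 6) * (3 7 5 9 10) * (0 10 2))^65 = (0 7 5 4 6 10 3 1)(2 9)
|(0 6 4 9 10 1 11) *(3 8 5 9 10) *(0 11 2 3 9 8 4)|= 10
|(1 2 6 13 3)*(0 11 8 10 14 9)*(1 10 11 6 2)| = |(0 6 13 3 10 14 9)(8 11)| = 14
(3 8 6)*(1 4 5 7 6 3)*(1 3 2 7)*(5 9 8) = (1 4 9 8 2 7 6 3 5) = [0, 4, 7, 5, 9, 1, 3, 6, 2, 8]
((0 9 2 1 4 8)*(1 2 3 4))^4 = (0 8 4 3 9) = ((0 9 3 4 8))^4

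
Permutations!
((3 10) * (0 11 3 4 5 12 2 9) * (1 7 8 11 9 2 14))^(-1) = (0 9)(1 14 12 5 4 10 3 11 8 7)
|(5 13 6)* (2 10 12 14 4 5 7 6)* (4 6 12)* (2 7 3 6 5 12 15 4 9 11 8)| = 70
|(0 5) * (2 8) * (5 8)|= 4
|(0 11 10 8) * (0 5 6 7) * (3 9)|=14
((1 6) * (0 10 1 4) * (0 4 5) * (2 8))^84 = (0 5 6 1 10)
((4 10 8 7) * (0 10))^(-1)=(0 4 7 8 10)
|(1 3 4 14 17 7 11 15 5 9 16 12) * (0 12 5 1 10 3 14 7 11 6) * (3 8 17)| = |(0 12 10 8 17 11 15 1 14 3 4 7 6)(5 9 16)| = 39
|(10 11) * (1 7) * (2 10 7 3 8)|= 7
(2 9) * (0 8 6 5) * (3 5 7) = (0 8 6 7 3 5)(2 9) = [8, 1, 9, 5, 4, 0, 7, 3, 6, 2]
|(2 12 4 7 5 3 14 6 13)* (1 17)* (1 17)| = 9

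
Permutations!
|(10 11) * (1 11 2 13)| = 5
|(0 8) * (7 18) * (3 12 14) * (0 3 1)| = 6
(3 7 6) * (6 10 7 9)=[0, 1, 2, 9, 4, 5, 3, 10, 8, 6, 7]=(3 9 6)(7 10)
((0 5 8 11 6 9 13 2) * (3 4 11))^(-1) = (0 2 13 9 6 11 4 3 8 5)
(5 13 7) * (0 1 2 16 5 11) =[1, 2, 16, 3, 4, 13, 6, 11, 8, 9, 10, 0, 12, 7, 14, 15, 5] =(0 1 2 16 5 13 7 11)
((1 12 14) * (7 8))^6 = ((1 12 14)(7 8))^6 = (14)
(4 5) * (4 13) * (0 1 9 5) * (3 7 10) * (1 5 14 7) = [5, 9, 2, 1, 0, 13, 6, 10, 8, 14, 3, 11, 12, 4, 7] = (0 5 13 4)(1 9 14 7 10 3)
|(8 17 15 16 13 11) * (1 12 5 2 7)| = |(1 12 5 2 7)(8 17 15 16 13 11)| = 30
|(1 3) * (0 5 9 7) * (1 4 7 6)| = 8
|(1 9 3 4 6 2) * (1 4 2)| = 6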